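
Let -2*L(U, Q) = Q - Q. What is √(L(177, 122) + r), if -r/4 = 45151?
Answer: 2*I*√45151 ≈ 424.98*I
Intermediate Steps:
r = -180604 (r = -4*45151 = -180604)
L(U, Q) = 0 (L(U, Q) = -(Q - Q)/2 = -½*0 = 0)
√(L(177, 122) + r) = √(0 - 180604) = √(-180604) = 2*I*√45151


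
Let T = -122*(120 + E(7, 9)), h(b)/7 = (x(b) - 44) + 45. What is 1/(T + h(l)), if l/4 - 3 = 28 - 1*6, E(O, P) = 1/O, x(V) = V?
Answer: -7/97653 ≈ -7.1682e-5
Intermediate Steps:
l = 100 (l = 12 + 4*(28 - 1*6) = 12 + 4*(28 - 6) = 12 + 4*22 = 12 + 88 = 100)
h(b) = 7 + 7*b (h(b) = 7*((b - 44) + 45) = 7*((-44 + b) + 45) = 7*(1 + b) = 7 + 7*b)
T = -102602/7 (T = -122*(120 + 1/7) = -122*(120 + ⅐) = -122*841/7 = -102602/7 ≈ -14657.)
1/(T + h(l)) = 1/(-102602/7 + (7 + 7*100)) = 1/(-102602/7 + (7 + 700)) = 1/(-102602/7 + 707) = 1/(-97653/7) = -7/97653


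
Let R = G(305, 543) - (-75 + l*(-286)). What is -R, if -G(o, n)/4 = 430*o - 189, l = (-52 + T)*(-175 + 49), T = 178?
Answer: 5064305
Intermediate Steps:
l = -15876 (l = (-52 + 178)*(-175 + 49) = 126*(-126) = -15876)
G(o, n) = 756 - 1720*o (G(o, n) = -4*(430*o - 189) = -4*(-189 + 430*o) = 756 - 1720*o)
R = -5064305 (R = (756 - 1720*305) - (-75 - 15876*(-286)) = (756 - 524600) - (-75 + 4540536) = -523844 - 1*4540461 = -523844 - 4540461 = -5064305)
-R = -1*(-5064305) = 5064305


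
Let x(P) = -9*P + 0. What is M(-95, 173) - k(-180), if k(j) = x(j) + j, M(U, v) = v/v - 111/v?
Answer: -249058/173 ≈ -1439.6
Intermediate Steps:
M(U, v) = 1 - 111/v
x(P) = -9*P
k(j) = -8*j (k(j) = -9*j + j = -8*j)
M(-95, 173) - k(-180) = (-111 + 173)/173 - (-8)*(-180) = (1/173)*62 - 1*1440 = 62/173 - 1440 = -249058/173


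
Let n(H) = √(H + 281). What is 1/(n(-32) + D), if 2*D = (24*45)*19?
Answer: 3420/35089117 - √249/105267351 ≈ 9.7316e-5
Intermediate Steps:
n(H) = √(281 + H)
D = 10260 (D = ((24*45)*19)/2 = (1080*19)/2 = (½)*20520 = 10260)
1/(n(-32) + D) = 1/(√(281 - 32) + 10260) = 1/(√249 + 10260) = 1/(10260 + √249)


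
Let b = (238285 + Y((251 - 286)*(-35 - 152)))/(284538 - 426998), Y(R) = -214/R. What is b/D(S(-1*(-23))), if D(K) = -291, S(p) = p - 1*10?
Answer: 1559575111/271328603700 ≈ 0.0057479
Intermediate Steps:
S(p) = -10 + p (S(p) = p - 10 = -10 + p)
b = -1559575111/932400700 (b = (238285 - 214*1/((-35 - 152)*(251 - 286)))/(284538 - 426998) = (238285 - 214/((-35*(-187))))/(-142460) = (238285 - 214/6545)*(-1/142460) = (1559575111/6545)*(-1/142460) = -1559575111/932400700 ≈ -1.6726)
b/D(S(-1*(-23))) = -1559575111/932400700/(-291) = -1559575111/932400700*(-1/291) = 1559575111/271328603700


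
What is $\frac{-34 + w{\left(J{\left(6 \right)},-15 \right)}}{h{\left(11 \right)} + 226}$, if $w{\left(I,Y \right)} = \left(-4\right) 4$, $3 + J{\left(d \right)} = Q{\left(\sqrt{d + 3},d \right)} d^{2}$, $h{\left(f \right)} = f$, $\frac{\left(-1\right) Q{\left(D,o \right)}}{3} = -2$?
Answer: $- \frac{50}{237} \approx -0.21097$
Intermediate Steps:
$Q{\left(D,o \right)} = 6$ ($Q{\left(D,o \right)} = \left(-3\right) \left(-2\right) = 6$)
$J{\left(d \right)} = -3 + 6 d^{2}$
$w{\left(I,Y \right)} = -16$
$\frac{-34 + w{\left(J{\left(6 \right)},-15 \right)}}{h{\left(11 \right)} + 226} = \frac{-34 - 16}{11 + 226} = - \frac{50}{237}$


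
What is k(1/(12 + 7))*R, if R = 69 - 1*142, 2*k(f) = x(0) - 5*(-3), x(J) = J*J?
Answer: -1095/2 ≈ -547.50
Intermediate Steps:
x(J) = J**2
k(f) = 15/2 (k(f) = (0**2 - 5*(-3))/2 = (0 + 15)/2 = (1/2)*15 = 15/2)
R = -73 (R = 69 - 142 = -73)
k(1/(12 + 7))*R = (15/2)*(-73) = -1095/2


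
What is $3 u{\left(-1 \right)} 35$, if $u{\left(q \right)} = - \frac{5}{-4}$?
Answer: $\frac{525}{4} \approx 131.25$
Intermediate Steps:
$u{\left(q \right)} = \frac{5}{4}$ ($u{\left(q \right)} = \left(-5\right) \left(- \frac{1}{4}\right) = \frac{5}{4}$)
$3 u{\left(-1 \right)} 35 = 3 \cdot \frac{5}{4} \cdot 35 = \frac{15}{4} \cdot 35 = \frac{525}{4}$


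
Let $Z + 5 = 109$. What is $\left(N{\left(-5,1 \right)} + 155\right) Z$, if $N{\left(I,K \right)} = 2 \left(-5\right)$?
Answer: $15080$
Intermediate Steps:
$Z = 104$ ($Z = -5 + 109 = 104$)
$N{\left(I,K \right)} = -10$
$\left(N{\left(-5,1 \right)} + 155\right) Z = \left(-10 + 155\right) 104 = 145 \cdot 104 = 15080$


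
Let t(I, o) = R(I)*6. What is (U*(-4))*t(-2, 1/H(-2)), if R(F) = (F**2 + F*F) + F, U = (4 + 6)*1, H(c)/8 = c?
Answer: -1440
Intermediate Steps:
H(c) = 8*c
U = 10 (U = 10*1 = 10)
R(F) = F + 2*F**2 (R(F) = (F**2 + F**2) + F = 2*F**2 + F = F + 2*F**2)
t(I, o) = 6*I*(1 + 2*I) (t(I, o) = (I*(1 + 2*I))*6 = 6*I*(1 + 2*I))
(U*(-4))*t(-2, 1/H(-2)) = (10*(-4))*(6*(-2)*(1 + 2*(-2))) = -240*(-2)*(1 - 4) = -240*(-2)*(-3) = -40*36 = -1440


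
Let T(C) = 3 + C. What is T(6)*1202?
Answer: 10818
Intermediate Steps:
T(6)*1202 = (3 + 6)*1202 = 9*1202 = 10818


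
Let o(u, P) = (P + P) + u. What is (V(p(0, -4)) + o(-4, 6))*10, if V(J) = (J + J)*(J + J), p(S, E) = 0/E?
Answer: 80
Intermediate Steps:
o(u, P) = u + 2*P (o(u, P) = 2*P + u = u + 2*P)
p(S, E) = 0
V(J) = 4*J² (V(J) = (2*J)*(2*J) = 4*J²)
(V(p(0, -4)) + o(-4, 6))*10 = (4*0² + (-4 + 2*6))*10 = (4*0 + (-4 + 12))*10 = (0 + 8)*10 = 8*10 = 80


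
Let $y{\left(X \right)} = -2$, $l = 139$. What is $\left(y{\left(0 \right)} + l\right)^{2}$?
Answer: $18769$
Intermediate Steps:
$\left(y{\left(0 \right)} + l\right)^{2} = \left(-2 + 139\right)^{2} = 137^{2} = 18769$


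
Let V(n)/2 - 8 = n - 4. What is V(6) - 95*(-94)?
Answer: 8950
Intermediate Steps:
V(n) = 8 + 2*n (V(n) = 16 + 2*(n - 4) = 16 + 2*(-4 + n) = 16 + (-8 + 2*n) = 8 + 2*n)
V(6) - 95*(-94) = (8 + 2*6) - 95*(-94) = (8 + 12) + 8930 = 20 + 8930 = 8950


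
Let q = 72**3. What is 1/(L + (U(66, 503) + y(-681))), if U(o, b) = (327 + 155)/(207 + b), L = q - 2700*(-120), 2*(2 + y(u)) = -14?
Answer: 355/247520086 ≈ 1.4342e-6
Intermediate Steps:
q = 373248
y(u) = -9 (y(u) = -2 + (1/2)*(-14) = -2 - 7 = -9)
L = 697248 (L = 373248 - 2700*(-120) = 373248 - 1*(-324000) = 373248 + 324000 = 697248)
U(o, b) = 482/(207 + b)
1/(L + (U(66, 503) + y(-681))) = 1/(697248 + (482/(207 + 503) - 9)) = 1/(697248 + (482/710 - 9)) = 1/(697248 + (482*(1/710) - 9)) = 1/(697248 + (241/355 - 9)) = 1/(697248 - 2954/355) = 1/(247520086/355) = 355/247520086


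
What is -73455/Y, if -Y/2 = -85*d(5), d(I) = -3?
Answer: 4897/34 ≈ 144.03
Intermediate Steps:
Y = -510 (Y = -(-170)*(-3) = -2*255 = -510)
-73455/Y = -73455/(-510) = -73455*(-1/510) = 4897/34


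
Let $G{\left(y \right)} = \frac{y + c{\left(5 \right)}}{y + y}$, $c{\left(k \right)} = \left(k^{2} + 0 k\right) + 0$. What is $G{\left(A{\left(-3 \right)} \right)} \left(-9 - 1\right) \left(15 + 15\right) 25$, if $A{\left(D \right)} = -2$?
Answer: $43125$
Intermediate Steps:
$c{\left(k \right)} = k^{2}$ ($c{\left(k \right)} = \left(k^{2} + 0\right) + 0 = k^{2} + 0 = k^{2}$)
$G{\left(y \right)} = \frac{25 + y}{2 y}$ ($G{\left(y \right)} = \frac{y + 5^{2}}{y + y} = \frac{y + 25}{2 y} = \left(25 + y\right) \frac{1}{2 y} = \frac{25 + y}{2 y}$)
$G{\left(A{\left(-3 \right)} \right)} \left(-9 - 1\right) \left(15 + 15\right) 25 = \frac{25 - 2}{2 \left(-2\right)} \left(-9 - 1\right) \left(15 + 15\right) 25 = \frac{1}{2} \left(- \frac{1}{2}\right) 23 \left(\left(-10\right) 30\right) 25 = \left(- \frac{23}{4}\right) \left(-300\right) 25 = 1725 \cdot 25 = 43125$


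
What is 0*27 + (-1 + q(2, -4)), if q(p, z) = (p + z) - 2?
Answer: -5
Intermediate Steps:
q(p, z) = -2 + p + z
0*27 + (-1 + q(2, -4)) = 0*27 + (-1 + (-2 + 2 - 4)) = 0 + (-1 - 4) = 0 - 5 = -5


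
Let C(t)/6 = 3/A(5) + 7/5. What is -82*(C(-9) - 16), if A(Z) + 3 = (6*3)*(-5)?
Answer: 99056/155 ≈ 639.07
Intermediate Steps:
A(Z) = -93 (A(Z) = -3 + (6*3)*(-5) = -3 + 18*(-5) = -3 - 90 = -93)
C(t) = 1272/155 (C(t) = 6*(3/(-93) + 7/5) = 6*(3*(-1/93) + 7*(1/5)) = 6*(-1/31 + 7/5) = 6*(212/155) = 1272/155)
-82*(C(-9) - 16) = -82*(1272/155 - 16) = -82*(-1208/155) = 99056/155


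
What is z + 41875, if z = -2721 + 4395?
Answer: 43549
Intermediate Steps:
z = 1674
z + 41875 = 1674 + 41875 = 43549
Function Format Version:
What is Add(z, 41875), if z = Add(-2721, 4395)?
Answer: 43549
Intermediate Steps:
z = 1674
Add(z, 41875) = Add(1674, 41875) = 43549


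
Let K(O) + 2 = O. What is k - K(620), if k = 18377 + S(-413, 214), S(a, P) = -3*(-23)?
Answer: 17828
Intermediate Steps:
K(O) = -2 + O
S(a, P) = 69
k = 18446 (k = 18377 + 69 = 18446)
k - K(620) = 18446 - (-2 + 620) = 18446 - 1*618 = 18446 - 618 = 17828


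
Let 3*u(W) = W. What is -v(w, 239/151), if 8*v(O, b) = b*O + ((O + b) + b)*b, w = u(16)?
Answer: -748787/273612 ≈ -2.7367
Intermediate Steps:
u(W) = W/3
w = 16/3 (w = (1/3)*16 = 16/3 ≈ 5.3333)
v(O, b) = O*b/8 + b*(O + 2*b)/8 (v(O, b) = (b*O + ((O + b) + b)*b)/8 = (O*b + (O + 2*b)*b)/8 = (O*b + b*(O + 2*b))/8 = O*b/8 + b*(O + 2*b)/8)
-v(w, 239/151) = -239/151*(16/3 + 239/151)/4 = -239*(1/151)*(16/3 + 239*(1/151))/4 = -239*(16/3 + 239/151)/(4*151) = -239*3133/(4*151*453) = -1*748787/273612 = -748787/273612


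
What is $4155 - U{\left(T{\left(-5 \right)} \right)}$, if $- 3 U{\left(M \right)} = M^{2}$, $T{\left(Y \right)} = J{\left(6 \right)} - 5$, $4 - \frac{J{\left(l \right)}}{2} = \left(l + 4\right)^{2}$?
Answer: $\frac{51274}{3} \approx 17091.0$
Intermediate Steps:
$J{\left(l \right)} = 8 - 2 \left(4 + l\right)^{2}$ ($J{\left(l \right)} = 8 - 2 \left(l + 4\right)^{2} = 8 - 2 \left(4 + l\right)^{2}$)
$T{\left(Y \right)} = -197$ ($T{\left(Y \right)} = \left(8 - 2 \left(4 + 6\right)^{2}\right) - 5 = \left(8 - 2 \cdot 10^{2}\right) - 5 = \left(8 - 200\right) - 5 = -192 - 5 = -197$)
$U{\left(M \right)} = - \frac{M^{2}}{3}$
$4155 - U{\left(T{\left(-5 \right)} \right)} = 4155 - - \frac{\left(-197\right)^{2}}{3} = 4155 - \left(- \frac{1}{3}\right) 38809 = 4155 - - \frac{38809}{3} = 4155 + \frac{38809}{3} = \frac{51274}{3}$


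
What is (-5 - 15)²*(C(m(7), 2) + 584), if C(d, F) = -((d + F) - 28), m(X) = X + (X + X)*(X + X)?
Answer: 162800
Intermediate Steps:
m(X) = X + 4*X² (m(X) = X + (2*X)*(2*X) = X + 4*X²)
C(d, F) = 28 - F - d (C(d, F) = -((F + d) - 28) = -(-28 + F + d) = 28 - F - d)
(-5 - 15)²*(C(m(7), 2) + 584) = (-5 - 15)²*((28 - 1*2 - 7*(1 + 4*7)) + 584) = (-20)²*((28 - 2 - 7*(1 + 28)) + 584) = 400*((28 - 2 - 7*29) + 584) = 400*((28 - 2 - 1*203) + 584) = 400*((28 - 2 - 203) + 584) = 400*(-177 + 584) = 400*407 = 162800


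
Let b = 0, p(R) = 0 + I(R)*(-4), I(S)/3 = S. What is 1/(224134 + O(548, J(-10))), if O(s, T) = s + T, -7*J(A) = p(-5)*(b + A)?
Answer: 7/1573374 ≈ 4.4490e-6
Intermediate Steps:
I(S) = 3*S
p(R) = -12*R (p(R) = 0 + (3*R)*(-4) = 0 - 12*R = -12*R)
J(A) = -60*A/7 (J(A) = -(-12*(-5))*(0 + A)/7 = -60*A/7)
O(s, T) = T + s
1/(224134 + O(548, J(-10))) = 1/(224134 + (-60/7*(-10) + 548)) = 1/(224134 + (600/7 + 548)) = 1/(224134 + 4436/7) = 1/(1573374/7) = 7/1573374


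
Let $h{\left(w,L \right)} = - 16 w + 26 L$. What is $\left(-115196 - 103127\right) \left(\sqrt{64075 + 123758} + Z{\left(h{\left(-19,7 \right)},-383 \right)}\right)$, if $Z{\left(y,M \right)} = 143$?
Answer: $-31220189 - 218323 \sqrt{187833} \approx -1.2584 \cdot 10^{8}$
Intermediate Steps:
$\left(-115196 - 103127\right) \left(\sqrt{64075 + 123758} + Z{\left(h{\left(-19,7 \right)},-383 \right)}\right) = \left(-115196 - 103127\right) \left(\sqrt{64075 + 123758} + 143\right) = - 218323 \left(\sqrt{187833} + 143\right) = - 218323 \left(143 + \sqrt{187833}\right) = -31220189 - 218323 \sqrt{187833}$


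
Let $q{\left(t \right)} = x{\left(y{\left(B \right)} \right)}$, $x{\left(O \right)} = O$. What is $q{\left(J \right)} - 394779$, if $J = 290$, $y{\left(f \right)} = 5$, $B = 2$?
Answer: $-394774$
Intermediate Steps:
$q{\left(t \right)} = 5$
$q{\left(J \right)} - 394779 = 5 - 394779 = -394774$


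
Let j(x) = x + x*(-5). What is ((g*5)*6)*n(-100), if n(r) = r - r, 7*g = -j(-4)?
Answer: 0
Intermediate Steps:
j(x) = -4*x (j(x) = x - 5*x = -4*x)
g = -16/7 (g = (-(-4)*(-4))/7 = (-1*16)/7 = (⅐)*(-16) = -16/7 ≈ -2.2857)
n(r) = 0
((g*5)*6)*n(-100) = (-16/7*5*6)*0 = -80/7*6*0 = -480/7*0 = 0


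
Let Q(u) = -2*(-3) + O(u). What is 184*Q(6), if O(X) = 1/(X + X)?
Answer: 3358/3 ≈ 1119.3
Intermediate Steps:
O(X) = 1/(2*X)
Q(u) = 6 + 1/(2*u) (Q(u) = -2*(-3) + 1/(2*u) = 6 + 1/(2*u))
184*Q(6) = 184*(6 + (½)/6) = 184*(6 + (½)*(⅙)) = 184*(6 + 1/12) = 184*(73/12) = 3358/3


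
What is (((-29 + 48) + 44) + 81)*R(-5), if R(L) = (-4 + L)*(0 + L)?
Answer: 6480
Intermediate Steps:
R(L) = L*(-4 + L) (R(L) = (-4 + L)*L = L*(-4 + L))
(((-29 + 48) + 44) + 81)*R(-5) = (((-29 + 48) + 44) + 81)*(-5*(-4 - 5)) = ((19 + 44) + 81)*(-5*(-9)) = (63 + 81)*45 = 144*45 = 6480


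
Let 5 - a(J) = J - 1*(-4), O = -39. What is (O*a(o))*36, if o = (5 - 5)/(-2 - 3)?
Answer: -1404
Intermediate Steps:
o = 0 (o = 0/(-5) = 0*(-⅕) = 0)
a(J) = 1 - J (a(J) = 5 - (J - 1*(-4)) = 5 - (J + 4) = 5 - (4 + J) = 5 + (-4 - J) = 1 - J)
(O*a(o))*36 = -39*(1 - 1*0)*36 = -39*(1 + 0)*36 = -39*1*36 = -39*36 = -1404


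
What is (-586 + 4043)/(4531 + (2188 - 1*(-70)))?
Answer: 3457/6789 ≈ 0.50921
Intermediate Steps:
(-586 + 4043)/(4531 + (2188 - 1*(-70))) = 3457/(4531 + (2188 + 70)) = 3457/(4531 + 2258) = 3457/6789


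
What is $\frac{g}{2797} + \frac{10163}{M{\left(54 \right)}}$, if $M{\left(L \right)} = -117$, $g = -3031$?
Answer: $- \frac{28780538}{327249} \approx -87.947$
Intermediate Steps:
$\frac{g}{2797} + \frac{10163}{M{\left(54 \right)}} = - \frac{3031}{2797} + \frac{10163}{-117} = \left(-3031\right) \frac{1}{2797} + 10163 \left(- \frac{1}{117}\right) = - \frac{3031}{2797} - \frac{10163}{117} = - \frac{28780538}{327249}$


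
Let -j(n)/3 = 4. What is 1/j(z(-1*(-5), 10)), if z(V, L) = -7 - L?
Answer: -1/12 ≈ -0.083333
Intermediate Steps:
j(n) = -12 (j(n) = -3*4 = -12)
1/j(z(-1*(-5), 10)) = 1/(-12) = -1/12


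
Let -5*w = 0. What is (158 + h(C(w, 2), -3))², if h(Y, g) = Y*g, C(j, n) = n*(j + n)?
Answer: 21316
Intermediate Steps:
w = 0 (w = -⅕*0 = 0)
(158 + h(C(w, 2), -3))² = (158 + (2*(0 + 2))*(-3))² = (158 + (2*2)*(-3))² = (158 + 4*(-3))² = (158 - 12)² = 146² = 21316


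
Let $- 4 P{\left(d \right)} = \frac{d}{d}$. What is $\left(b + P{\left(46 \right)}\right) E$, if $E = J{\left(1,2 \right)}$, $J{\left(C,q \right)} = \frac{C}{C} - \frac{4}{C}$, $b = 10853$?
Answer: $- \frac{130233}{4} \approx -32558.0$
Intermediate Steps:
$P{\left(d \right)} = - \frac{1}{4}$ ($P{\left(d \right)} = - \frac{d \frac{1}{d}}{4} = \left(- \frac{1}{4}\right) 1 = - \frac{1}{4}$)
$J{\left(C,q \right)} = 1 - \frac{4}{C}$
$E = -3$ ($E = \frac{-4 + 1}{1} = 1 \left(-3\right) = -3$)
$\left(b + P{\left(46 \right)}\right) E = \left(10853 - \frac{1}{4}\right) \left(-3\right) = \frac{43411}{4} \left(-3\right) = - \frac{130233}{4}$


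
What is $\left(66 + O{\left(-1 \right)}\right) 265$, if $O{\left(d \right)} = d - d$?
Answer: $17490$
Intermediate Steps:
$O{\left(d \right)} = 0$
$\left(66 + O{\left(-1 \right)}\right) 265 = \left(66 + 0\right) 265 = 66 \cdot 265 = 17490$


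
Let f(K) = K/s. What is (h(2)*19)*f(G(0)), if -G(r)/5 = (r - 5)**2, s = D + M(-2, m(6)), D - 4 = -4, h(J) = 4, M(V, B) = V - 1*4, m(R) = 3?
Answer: 4750/3 ≈ 1583.3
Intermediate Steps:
M(V, B) = -4 + V (M(V, B) = V - 4 = -4 + V)
D = 0 (D = 4 - 4 = 0)
s = -6 (s = 0 + (-4 - 2) = 0 - 6 = -6)
G(r) = -5*(-5 + r)**2 (G(r) = -5*(r - 5)**2 = -5*(-5 + r)**2)
f(K) = -K/6 (f(K) = K/(-6) = K*(-1/6) = -K/6)
(h(2)*19)*f(G(0)) = (4*19)*(-(-5)*(-5 + 0)**2/6) = 76*(-(-5)*(-5)**2/6) = 76*(-(-5)*25/6) = 76*(-1/6*(-125)) = 76*(125/6) = 4750/3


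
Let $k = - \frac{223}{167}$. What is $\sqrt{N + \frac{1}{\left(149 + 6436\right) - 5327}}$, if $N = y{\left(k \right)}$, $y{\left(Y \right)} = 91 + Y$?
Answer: $\frac{3 \sqrt{439720712386}}{210086} \approx 9.4692$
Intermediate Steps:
$k = - \frac{223}{167}$ ($k = \left(-223\right) \frac{1}{167} = - \frac{223}{167} \approx -1.3353$)
$N = \frac{14974}{167}$ ($N = 91 - \frac{223}{167} = \frac{14974}{167} \approx 89.665$)
$\sqrt{N + \frac{1}{\left(149 + 6436\right) - 5327}} = \sqrt{\frac{14974}{167} + \frac{1}{\left(149 + 6436\right) - 5327}} = \sqrt{\frac{14974}{167} + \frac{1}{6585 - 5327}} = \sqrt{\frac{14974}{167} + \frac{1}{1258}} = \sqrt{\frac{18837459}{210086}} = \frac{3 \sqrt{439720712386}}{210086}$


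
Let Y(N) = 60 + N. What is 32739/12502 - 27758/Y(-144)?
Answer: 6246082/18753 ≈ 333.07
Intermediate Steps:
32739/12502 - 27758/Y(-144) = 32739/12502 - 27758/(60 - 144) = 32739*(1/12502) - 27758/(-84) = 4677/1786 - 27758*(-1/84) = 4677/1786 + 13879/42 = 6246082/18753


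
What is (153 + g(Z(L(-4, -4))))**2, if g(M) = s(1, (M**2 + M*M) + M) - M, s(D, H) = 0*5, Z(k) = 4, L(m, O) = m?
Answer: 22201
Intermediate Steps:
s(D, H) = 0
g(M) = -M (g(M) = 0 - M = -M)
(153 + g(Z(L(-4, -4))))**2 = (153 - 1*4)**2 = (153 - 4)**2 = 149**2 = 22201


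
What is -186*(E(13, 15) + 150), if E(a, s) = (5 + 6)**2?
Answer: -50406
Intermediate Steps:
E(a, s) = 121 (E(a, s) = 11**2 = 121)
-186*(E(13, 15) + 150) = -186*(121 + 150) = -186*271 = -50406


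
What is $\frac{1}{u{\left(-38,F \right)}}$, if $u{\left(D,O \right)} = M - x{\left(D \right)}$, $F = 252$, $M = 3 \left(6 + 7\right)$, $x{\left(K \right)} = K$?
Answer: $\frac{1}{77} \approx 0.012987$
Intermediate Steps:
$M = 39$ ($M = 3 \cdot 13 = 39$)
$u{\left(D,O \right)} = 39 - D$
$\frac{1}{u{\left(-38,F \right)}} = \frac{1}{39 - -38} = \frac{1}{39 + 38} = \frac{1}{77}$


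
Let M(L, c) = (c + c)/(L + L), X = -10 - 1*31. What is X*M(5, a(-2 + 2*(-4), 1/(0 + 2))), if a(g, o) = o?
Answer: -41/10 ≈ -4.1000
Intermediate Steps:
X = -41 (X = -10 - 31 = -41)
M(L, c) = c/L (M(L, c) = (2*c)/((2*L)) = (2*c)*(1/(2*L)) = c/L)
X*M(5, a(-2 + 2*(-4), 1/(0 + 2))) = -41/((0 + 2)*5) = -41/(2*5) = -41*⅒ = -41/10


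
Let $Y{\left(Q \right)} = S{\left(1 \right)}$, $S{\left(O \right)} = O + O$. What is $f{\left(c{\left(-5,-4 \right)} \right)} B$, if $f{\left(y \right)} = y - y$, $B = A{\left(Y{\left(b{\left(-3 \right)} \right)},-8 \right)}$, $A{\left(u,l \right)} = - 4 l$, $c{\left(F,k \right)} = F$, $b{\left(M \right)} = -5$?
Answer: $0$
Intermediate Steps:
$S{\left(O \right)} = 2 O$
$Y{\left(Q \right)} = 2$ ($Y{\left(Q \right)} = 2 \cdot 1 = 2$)
$B = 32$ ($B = \left(-4\right) \left(-8\right) = 32$)
$f{\left(y \right)} = 0$
$f{\left(c{\left(-5,-4 \right)} \right)} B = 0 \cdot 32 = 0$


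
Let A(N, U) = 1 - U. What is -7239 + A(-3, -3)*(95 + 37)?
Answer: -6711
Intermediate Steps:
-7239 + A(-3, -3)*(95 + 37) = -7239 + (1 - 1*(-3))*(95 + 37) = -7239 + (1 + 3)*132 = -7239 + 4*132 = -7239 + 528 = -6711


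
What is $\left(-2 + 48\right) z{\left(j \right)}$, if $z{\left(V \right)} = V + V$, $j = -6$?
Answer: $-552$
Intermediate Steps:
$z{\left(V \right)} = 2 V$
$\left(-2 + 48\right) z{\left(j \right)} = \left(-2 + 48\right) 2 \left(-6\right) = 46 \left(-12\right) = -552$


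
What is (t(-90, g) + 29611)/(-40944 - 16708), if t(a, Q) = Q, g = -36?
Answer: -4225/8236 ≈ -0.51299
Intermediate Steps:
(t(-90, g) + 29611)/(-40944 - 16708) = (-36 + 29611)/(-40944 - 16708) = 29575/(-57652) = 29575*(-1/57652) = -4225/8236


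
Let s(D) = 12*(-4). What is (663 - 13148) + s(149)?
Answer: -12533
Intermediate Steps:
s(D) = -48
(663 - 13148) + s(149) = (663 - 13148) - 48 = -12485 - 48 = -12533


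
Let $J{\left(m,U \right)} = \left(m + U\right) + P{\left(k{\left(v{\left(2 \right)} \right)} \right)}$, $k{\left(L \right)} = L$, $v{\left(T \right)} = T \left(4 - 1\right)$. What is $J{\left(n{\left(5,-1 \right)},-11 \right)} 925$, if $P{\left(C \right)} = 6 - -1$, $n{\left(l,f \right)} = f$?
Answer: $-4625$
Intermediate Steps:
$v{\left(T \right)} = 3 T$ ($v{\left(T \right)} = T 3 = 3 T$)
$P{\left(C \right)} = 7$ ($P{\left(C \right)} = 6 + 1 = 7$)
$J{\left(m,U \right)} = 7 + U + m$ ($J{\left(m,U \right)} = \left(m + U\right) + 7 = \left(U + m\right) + 7 = 7 + U + m$)
$J{\left(n{\left(5,-1 \right)},-11 \right)} 925 = \left(7 - 11 - 1\right) 925 = \left(-5\right) 925 = -4625$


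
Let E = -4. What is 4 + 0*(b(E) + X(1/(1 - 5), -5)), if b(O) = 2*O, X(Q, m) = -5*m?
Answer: 4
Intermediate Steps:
4 + 0*(b(E) + X(1/(1 - 5), -5)) = 4 + 0*(2*(-4) - 5*(-5)) = 4 + 0*(-8 + 25) = 4 + 0*17 = 4 + 0 = 4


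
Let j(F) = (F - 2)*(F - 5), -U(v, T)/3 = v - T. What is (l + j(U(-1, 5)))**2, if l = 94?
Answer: 91204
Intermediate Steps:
U(v, T) = -3*v + 3*T (U(v, T) = -3*(v - T) = -3*v + 3*T)
j(F) = (-5 + F)*(-2 + F) (j(F) = (-2 + F)*(-5 + F) = (-5 + F)*(-2 + F))
(l + j(U(-1, 5)))**2 = (94 + (10 + (-3*(-1) + 3*5)**2 - 7*(-3*(-1) + 3*5)))**2 = (94 + (10 + (3 + 15)**2 - 7*(3 + 15)))**2 = (94 + (10 + 18**2 - 7*18))**2 = (94 + (10 + 324 - 126))**2 = (94 + 208)**2 = 302**2 = 91204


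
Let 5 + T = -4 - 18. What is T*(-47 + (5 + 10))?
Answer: 864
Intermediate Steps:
T = -27 (T = -5 + (-4 - 18) = -5 - 22 = -27)
T*(-47 + (5 + 10)) = -27*(-47 + (5 + 10)) = -27*(-47 + 15) = -27*(-32) = 864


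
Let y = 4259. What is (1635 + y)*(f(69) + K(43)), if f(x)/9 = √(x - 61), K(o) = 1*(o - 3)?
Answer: 235760 + 106092*√2 ≈ 3.8580e+5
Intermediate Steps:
K(o) = -3 + o (K(o) = 1*(-3 + o) = -3 + o)
f(x) = 9*√(-61 + x) (f(x) = 9*√(x - 61) = 9*√(-61 + x))
(1635 + y)*(f(69) + K(43)) = (1635 + 4259)*(9*√(-61 + 69) + (-3 + 43)) = 5894*(9*√8 + 40) = 5894*(9*(2*√2) + 40) = 5894*(18*√2 + 40) = 5894*(40 + 18*√2) = 235760 + 106092*√2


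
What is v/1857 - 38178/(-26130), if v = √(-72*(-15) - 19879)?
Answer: 6363/4355 + I*√18799/1857 ≈ 1.4611 + 0.073834*I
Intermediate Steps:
v = I*√18799 (v = √(1080 - 19879) = √(-18799) = I*√18799 ≈ 137.11*I)
v/1857 - 38178/(-26130) = (I*√18799)/1857 - 38178/(-26130) = (I*√18799)*(1/1857) - 38178*(-1/26130) = I*√18799/1857 + 6363/4355 = 6363/4355 + I*√18799/1857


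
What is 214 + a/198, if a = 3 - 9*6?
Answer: 14107/66 ≈ 213.74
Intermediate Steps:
a = -51 (a = 3 - 54 = -51)
214 + a/198 = 214 - 51/198 = 214 + (1/198)*(-51) = 214 - 17/66 = 14107/66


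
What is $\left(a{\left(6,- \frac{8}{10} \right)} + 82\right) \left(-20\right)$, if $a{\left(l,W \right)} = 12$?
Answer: $-1880$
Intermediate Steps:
$\left(a{\left(6,- \frac{8}{10} \right)} + 82\right) \left(-20\right) = \left(12 + 82\right) \left(-20\right) = 94 \left(-20\right) = -1880$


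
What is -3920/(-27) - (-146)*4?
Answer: 19688/27 ≈ 729.19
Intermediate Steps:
-3920/(-27) - (-146)*4 = -3920*(-1)/27 - 1*(-584) = -14*(-280/27) + 584 = 3920/27 + 584 = 19688/27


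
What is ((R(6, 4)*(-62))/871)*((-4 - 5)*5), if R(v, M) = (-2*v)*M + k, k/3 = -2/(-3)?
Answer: -128340/871 ≈ -147.35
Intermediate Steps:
k = 2 (k = 3*(-2/(-3)) = 3*(-2*(-⅓)) = 3*(⅔) = 2)
R(v, M) = 2 - 2*M*v (R(v, M) = (-2*v)*M + 2 = -2*M*v + 2 = 2 - 2*M*v)
((R(6, 4)*(-62))/871)*((-4 - 5)*5) = (((2 - 2*4*6)*(-62))/871)*((-4 - 5)*5) = (((2 - 48)*(-62))*(1/871))*(-9*5) = (-46*(-62)*(1/871))*(-45) = (2852*(1/871))*(-45) = (2852/871)*(-45) = -128340/871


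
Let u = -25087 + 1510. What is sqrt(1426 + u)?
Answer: I*sqrt(22151) ≈ 148.83*I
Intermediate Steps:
u = -23577
sqrt(1426 + u) = sqrt(1426 - 23577) = sqrt(-22151) = I*sqrt(22151)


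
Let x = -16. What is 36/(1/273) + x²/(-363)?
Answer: 3567308/363 ≈ 9827.3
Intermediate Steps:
36/(1/273) + x²/(-363) = 36/(1/273) + (-16)²/(-363) = 36/(1/273) + 256*(-1/363) = 36*273 - 256/363 = 9828 - 256/363 = 3567308/363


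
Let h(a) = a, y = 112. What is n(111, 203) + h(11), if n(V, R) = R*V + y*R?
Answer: 45280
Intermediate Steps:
n(V, R) = 112*R + R*V (n(V, R) = R*V + 112*R = 112*R + R*V)
n(111, 203) + h(11) = 203*(112 + 111) + 11 = 203*223 + 11 = 45269 + 11 = 45280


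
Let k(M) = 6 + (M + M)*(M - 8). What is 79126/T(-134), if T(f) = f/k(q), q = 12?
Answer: -4035426/67 ≈ -60230.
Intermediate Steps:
k(M) = 6 + 2*M*(-8 + M) (k(M) = 6 + (2*M)*(-8 + M) = 6 + 2*M*(-8 + M))
T(f) = f/102 (T(f) = f/(6 - 16*12 + 2*12²) = f/(6 - 192 + 2*144) = f/(6 - 192 + 288) = f/102)
79126/T(-134) = 79126/(((1/102)*(-134))) = 79126/(-67/51) = 79126*(-51/67) = -4035426/67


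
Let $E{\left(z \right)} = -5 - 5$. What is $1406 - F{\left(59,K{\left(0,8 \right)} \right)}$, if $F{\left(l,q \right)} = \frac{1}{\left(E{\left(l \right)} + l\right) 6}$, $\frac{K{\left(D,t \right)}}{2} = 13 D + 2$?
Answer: $\frac{413363}{294} \approx 1406.0$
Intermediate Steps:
$E{\left(z \right)} = -10$
$K{\left(D,t \right)} = 4 + 26 D$ ($K{\left(D,t \right)} = 2 \left(13 D + 2\right) = 2 \left(2 + 13 D\right) = 4 + 26 D$)
$F{\left(l,q \right)} = \frac{1}{-60 + 6 l}$ ($F{\left(l,q \right)} = \frac{1}{\left(-10 + l\right) 6} = \frac{1}{-60 + 6 l}$)
$1406 - F{\left(59,K{\left(0,8 \right)} \right)} = 1406 - \frac{1}{6 \left(-10 + 59\right)} = 1406 - \frac{1}{6 \cdot 49} = 1406 - \frac{1}{6} \cdot \frac{1}{49} = 1406 - \frac{1}{294} = \frac{413363}{294}$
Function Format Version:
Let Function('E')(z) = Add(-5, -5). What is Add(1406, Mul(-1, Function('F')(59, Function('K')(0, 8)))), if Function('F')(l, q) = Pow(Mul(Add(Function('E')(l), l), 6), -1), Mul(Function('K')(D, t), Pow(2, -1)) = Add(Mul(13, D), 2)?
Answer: Rational(413363, 294) ≈ 1406.0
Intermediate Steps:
Function('E')(z) = -10
Function('K')(D, t) = Add(4, Mul(26, D)) (Function('K')(D, t) = Mul(2, Add(Mul(13, D), 2)) = Mul(2, Add(2, Mul(13, D))) = Add(4, Mul(26, D)))
Function('F')(l, q) = Pow(Add(-60, Mul(6, l)), -1) (Function('F')(l, q) = Pow(Mul(Add(-10, l), 6), -1) = Pow(Add(-60, Mul(6, l)), -1))
Add(1406, Mul(-1, Function('F')(59, Function('K')(0, 8)))) = Add(1406, Mul(-1, Mul(Rational(1, 6), Pow(Add(-10, 59), -1)))) = Add(1406, Mul(-1, Mul(Rational(1, 6), Pow(49, -1)))) = Add(1406, Mul(-1, Mul(Rational(1, 6), Rational(1, 49)))) = Add(1406, Mul(-1, Rational(1, 294))) = Add(1406, Rational(-1, 294)) = Rational(413363, 294)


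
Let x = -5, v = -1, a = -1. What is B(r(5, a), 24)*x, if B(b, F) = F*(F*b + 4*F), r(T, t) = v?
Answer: -8640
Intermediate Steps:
r(T, t) = -1
B(b, F) = F*(4*F + F*b)
B(r(5, a), 24)*x = (24²*(4 - 1))*(-5) = (576*3)*(-5) = 1728*(-5) = -8640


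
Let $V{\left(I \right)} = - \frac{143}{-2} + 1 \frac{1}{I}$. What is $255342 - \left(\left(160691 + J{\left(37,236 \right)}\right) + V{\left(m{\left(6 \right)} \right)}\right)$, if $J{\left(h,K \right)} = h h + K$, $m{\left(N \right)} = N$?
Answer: $\frac{278923}{3} \approx 92974.0$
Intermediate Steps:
$J{\left(h,K \right)} = K + h^{2}$ ($J{\left(h,K \right)} = h^{2} + K = K + h^{2}$)
$V{\left(I \right)} = \frac{143}{2} + \frac{1}{I}$ ($V{\left(I \right)} = \left(-143\right) \left(- \frac{1}{2}\right) + \frac{1}{I} = \frac{143}{2} + \frac{1}{I}$)
$255342 - \left(\left(160691 + J{\left(37,236 \right)}\right) + V{\left(m{\left(6 \right)} \right)}\right) = 255342 - \left(\left(160691 + \left(236 + 37^{2}\right)\right) + \left(\frac{143}{2} + \frac{1}{6}\right)\right) = 255342 - \left(\left(160691 + \left(236 + 1369\right)\right) + \left(\frac{143}{2} + \frac{1}{6}\right)\right) = 255342 - \left(\left(160691 + 1605\right) + \frac{215}{3}\right) = 255342 - \left(162296 + \frac{215}{3}\right) = 255342 - \frac{487103}{3} = \frac{278923}{3}$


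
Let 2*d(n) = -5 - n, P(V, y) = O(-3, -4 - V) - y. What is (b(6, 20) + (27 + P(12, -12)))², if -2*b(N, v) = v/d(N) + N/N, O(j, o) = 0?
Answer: 786769/484 ≈ 1625.6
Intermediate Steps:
P(V, y) = -y (P(V, y) = 0 - y = -y)
d(n) = -5/2 - n/2 (d(n) = (-5 - n)/2 = -5/2 - n/2)
b(N, v) = -½ - v/(2*(-5/2 - N/2)) (b(N, v) = -(v/(-5/2 - N/2) + N/N)/2 = -(v/(-5/2 - N/2) + 1)/2 = -(1 + v/(-5/2 - N/2))/2 = -½ - v/(2*(-5/2 - N/2)))
(b(6, 20) + (27 + P(12, -12)))² = ((-5 - 1*6 + 2*20)/(2*(5 + 6)) + (27 - 1*(-12)))² = ((½)*(-5 - 6 + 40)/11 + (27 + 12))² = ((½)*(1/11)*29 + 39)² = (29/22 + 39)² = (887/22)² = 786769/484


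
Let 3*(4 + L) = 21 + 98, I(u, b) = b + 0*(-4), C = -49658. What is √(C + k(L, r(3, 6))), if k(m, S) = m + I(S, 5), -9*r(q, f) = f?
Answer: 2*I*√111639/3 ≈ 222.75*I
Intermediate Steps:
r(q, f) = -f/9
I(u, b) = b (I(u, b) = b + 0 = b)
L = 107/3 (L = -4 + (21 + 98)/3 = -4 + (⅓)*119 = -4 + 119/3 = 107/3 ≈ 35.667)
k(m, S) = 5 + m (k(m, S) = m + 5 = 5 + m)
√(C + k(L, r(3, 6))) = √(-49658 + (5 + 107/3)) = √(-49658 + 122/3) = √(-148852/3) = 2*I*√111639/3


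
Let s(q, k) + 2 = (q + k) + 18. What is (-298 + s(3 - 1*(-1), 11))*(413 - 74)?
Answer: -90513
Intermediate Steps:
s(q, k) = 16 + k + q (s(q, k) = -2 + ((q + k) + 18) = -2 + ((k + q) + 18) = -2 + (18 + k + q) = 16 + k + q)
(-298 + s(3 - 1*(-1), 11))*(413 - 74) = (-298 + (16 + 11 + (3 - 1*(-1))))*(413 - 74) = (-298 + (16 + 11 + (3 + 1)))*339 = (-298 + (16 + 11 + 4))*339 = (-298 + 31)*339 = -267*339 = -90513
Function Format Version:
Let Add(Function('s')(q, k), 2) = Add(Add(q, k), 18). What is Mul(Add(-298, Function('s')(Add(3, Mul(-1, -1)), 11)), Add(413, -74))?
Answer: -90513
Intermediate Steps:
Function('s')(q, k) = Add(16, k, q) (Function('s')(q, k) = Add(-2, Add(Add(q, k), 18)) = Add(-2, Add(Add(k, q), 18)) = Add(-2, Add(18, k, q)) = Add(16, k, q))
Mul(Add(-298, Function('s')(Add(3, Mul(-1, -1)), 11)), Add(413, -74)) = Mul(Add(-298, Add(16, 11, Add(3, Mul(-1, -1)))), Add(413, -74)) = Mul(Add(-298, Add(16, 11, Add(3, 1))), 339) = Mul(Add(-298, Add(16, 11, 4)), 339) = Mul(Add(-298, 31), 339) = Mul(-267, 339) = -90513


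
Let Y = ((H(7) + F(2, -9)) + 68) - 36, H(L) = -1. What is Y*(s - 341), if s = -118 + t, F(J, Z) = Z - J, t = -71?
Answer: -10600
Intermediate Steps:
s = -189 (s = -118 - 71 = -189)
Y = 20 (Y = ((-1 + (-9 - 1*2)) + 68) - 36 = ((-1 + (-9 - 2)) + 68) - 36 = ((-1 - 11) + 68) - 36 = (-12 + 68) - 36 = 56 - 36 = 20)
Y*(s - 341) = 20*(-189 - 341) = 20*(-530) = -10600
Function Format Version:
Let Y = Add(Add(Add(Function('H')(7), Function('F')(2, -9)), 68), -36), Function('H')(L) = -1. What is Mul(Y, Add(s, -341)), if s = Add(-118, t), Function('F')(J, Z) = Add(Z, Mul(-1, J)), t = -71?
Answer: -10600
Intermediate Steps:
s = -189 (s = Add(-118, -71) = -189)
Y = 20 (Y = Add(Add(Add(-1, Add(-9, Mul(-1, 2))), 68), -36) = Add(Add(Add(-1, Add(-9, -2)), 68), -36) = Add(Add(Add(-1, -11), 68), -36) = Add(Add(-12, 68), -36) = Add(56, -36) = 20)
Mul(Y, Add(s, -341)) = Mul(20, Add(-189, -341)) = Mul(20, -530) = -10600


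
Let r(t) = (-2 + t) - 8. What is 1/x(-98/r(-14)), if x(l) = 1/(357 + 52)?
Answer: 409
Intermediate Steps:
r(t) = -10 + t
x(l) = 1/409
1/x(-98/r(-14)) = 1/(1/409) = 409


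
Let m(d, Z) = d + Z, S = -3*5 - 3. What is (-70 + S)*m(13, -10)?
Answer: -264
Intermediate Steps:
S = -18 (S = -15 - 3 = -18)
m(d, Z) = Z + d
(-70 + S)*m(13, -10) = (-70 - 18)*(-10 + 13) = -88*3 = -264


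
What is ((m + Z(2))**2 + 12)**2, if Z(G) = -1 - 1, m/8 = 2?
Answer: 43264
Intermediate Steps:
m = 16 (m = 8*2 = 16)
Z(G) = -2
((m + Z(2))**2 + 12)**2 = ((16 - 2)**2 + 12)**2 = (14**2 + 12)**2 = (196 + 12)**2 = 208**2 = 43264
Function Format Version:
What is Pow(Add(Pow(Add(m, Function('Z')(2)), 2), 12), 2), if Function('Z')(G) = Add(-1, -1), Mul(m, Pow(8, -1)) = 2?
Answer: 43264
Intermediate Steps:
m = 16 (m = Mul(8, 2) = 16)
Function('Z')(G) = -2
Pow(Add(Pow(Add(m, Function('Z')(2)), 2), 12), 2) = Pow(Add(Pow(Add(16, -2), 2), 12), 2) = Pow(Add(Pow(14, 2), 12), 2) = Pow(Add(196, 12), 2) = Pow(208, 2) = 43264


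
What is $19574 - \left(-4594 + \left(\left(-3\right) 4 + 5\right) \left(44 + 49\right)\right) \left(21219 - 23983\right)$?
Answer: $-14477606$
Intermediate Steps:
$19574 - \left(-4594 + \left(\left(-3\right) 4 + 5\right) \left(44 + 49\right)\right) \left(21219 - 23983\right) = 19574 - \left(-4594 + \left(-12 + 5\right) 93\right) \left(-2764\right) = 19574 - \left(-4594 - 651\right) \left(-2764\right) = 19574 - \left(-5245\right) \left(-2764\right) = 19574 - 14497180 = -14477606$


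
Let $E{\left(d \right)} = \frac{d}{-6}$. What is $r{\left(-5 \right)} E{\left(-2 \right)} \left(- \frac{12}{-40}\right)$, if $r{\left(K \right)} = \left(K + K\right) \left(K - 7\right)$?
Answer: $12$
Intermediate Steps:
$r{\left(K \right)} = 2 K \left(-7 + K\right)$ ($r{\left(K \right)} = 2 K \left(K - 7\right) = 2 K \left(-7 + K\right)$)
$E{\left(d \right)} = - \frac{d}{6}$ ($E{\left(d \right)} = d \left(- \frac{1}{6}\right) = - \frac{d}{6}$)
$r{\left(-5 \right)} E{\left(-2 \right)} \left(- \frac{12}{-40}\right) = 2 \left(-5\right) \left(-7 - 5\right) \left(\left(- \frac{1}{6}\right) \left(-2\right)\right) \left(- \frac{12}{-40}\right) = 2 \left(-5\right) \left(-12\right) \frac{1}{3} \left(\left(-12\right) \left(- \frac{1}{40}\right)\right) = 120 \cdot \frac{1}{3} \cdot \frac{3}{10} = 40 \cdot \frac{3}{10} = 12$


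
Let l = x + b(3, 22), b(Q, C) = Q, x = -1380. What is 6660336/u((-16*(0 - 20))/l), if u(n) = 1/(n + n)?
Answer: -1420871680/459 ≈ -3.0956e+6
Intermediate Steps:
l = -1377 (l = -1380 + 3 = -1377)
u(n) = 1/(2*n)
6660336/u((-16*(0 - 20))/l) = 6660336/((1/(2*((-16*(0 - 20)/(-1377)))))) = 6660336/((1/(2*((-16*(-20)*(-1/1377)))))) = 6660336/((1/(2*((320*(-1/1377)))))) = 6660336/((1/(2*(-320/1377)))) = 6660336/(((½)*(-1377/320))) = 6660336/(-1377/640) = 6660336*(-640/1377) = -1420871680/459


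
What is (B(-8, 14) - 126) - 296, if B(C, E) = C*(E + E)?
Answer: -646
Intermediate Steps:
B(C, E) = 2*C*E (B(C, E) = C*(2*E) = 2*C*E)
(B(-8, 14) - 126) - 296 = (2*(-8)*14 - 126) - 296 = (-224 - 126) - 296 = -350 - 296 = -646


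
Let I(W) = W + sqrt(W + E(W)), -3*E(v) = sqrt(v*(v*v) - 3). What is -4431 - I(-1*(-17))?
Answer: -4448 - sqrt(153 - 3*sqrt(4910))/3 ≈ -4448.0 - 2.5213*I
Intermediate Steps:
E(v) = -sqrt(-3 + v**3)/3 (E(v) = -sqrt(v*(v*v) - 3)/3 = -sqrt(v*v**2 - 3)/3 = -sqrt(v**3 - 3)/3 = -sqrt(-3 + v**3)/3)
I(W) = W + sqrt(W - sqrt(-3 + W**3)/3)
-4431 - I(-1*(-17)) = -4431 - (-1*(-17) + sqrt(-3*sqrt(-3 + (-1*(-17))**3) + 9*(-1*(-17)))/3) = -4431 - (17 + sqrt(-3*sqrt(-3 + 17**3) + 9*17)/3) = -4431 - (17 + sqrt(-3*sqrt(-3 + 4913) + 153)/3) = -4431 - (17 + sqrt(-3*sqrt(4910) + 153)/3) = -4431 - (17 + sqrt(153 - 3*sqrt(4910))/3) = -4431 + (-17 - sqrt(153 - 3*sqrt(4910))/3) = -4448 - sqrt(153 - 3*sqrt(4910))/3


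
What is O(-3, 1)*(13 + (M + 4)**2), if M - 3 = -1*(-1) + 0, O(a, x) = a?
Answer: -231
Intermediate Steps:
M = 4 (M = 3 + (-1*(-1) + 0) = 3 + (1 + 0) = 3 + 1 = 4)
O(-3, 1)*(13 + (M + 4)**2) = -3*(13 + (4 + 4)**2) = -3*(13 + 8**2) = -3*(13 + 64) = -3*77 = -231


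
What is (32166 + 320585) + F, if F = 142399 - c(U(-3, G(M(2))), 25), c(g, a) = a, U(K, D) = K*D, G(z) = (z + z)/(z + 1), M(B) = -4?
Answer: 495125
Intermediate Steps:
G(z) = 2*z/(1 + z) (G(z) = (2*z)/(1 + z) = 2*z/(1 + z))
U(K, D) = D*K
F = 142374 (F = 142399 - 1*25 = 142399 - 25 = 142374)
(32166 + 320585) + F = (32166 + 320585) + 142374 = 352751 + 142374 = 495125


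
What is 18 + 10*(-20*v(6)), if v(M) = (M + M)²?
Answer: -28782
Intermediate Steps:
v(M) = 4*M² (v(M) = (2*M)² = 4*M²)
18 + 10*(-20*v(6)) = 18 + 10*(-80*6²) = 18 + 10*(-80*36) = 18 + 10*(-20*144) = 18 + 10*(-2880) = 18 - 28800 = -28782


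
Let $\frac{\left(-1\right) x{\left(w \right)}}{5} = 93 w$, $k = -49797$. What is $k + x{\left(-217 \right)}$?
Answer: $51108$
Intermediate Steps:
$x{\left(w \right)} = - 465 w$ ($x{\left(w \right)} = - 5 \cdot 93 w = - 465 w$)
$k + x{\left(-217 \right)} = -49797 - -100905 = -49797 + 100905 = 51108$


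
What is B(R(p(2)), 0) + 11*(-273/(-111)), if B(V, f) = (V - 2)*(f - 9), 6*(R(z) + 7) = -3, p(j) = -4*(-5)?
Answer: 8329/74 ≈ 112.55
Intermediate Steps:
p(j) = 20
R(z) = -15/2 (R(z) = -7 + (⅙)*(-3) = -7 - ½ = -15/2)
B(V, f) = (-9 + f)*(-2 + V) (B(V, f) = (-2 + V)*(-9 + f) = (-9 + f)*(-2 + V))
B(R(p(2)), 0) + 11*(-273/(-111)) = (18 - 9*(-15/2) - 2*0 - 15/2*0) + 11*(-273/(-111)) = (18 + 135/2 + 0 + 0) + 11*(-273*(-1/111)) = 171/2 + 11*(91/37) = 171/2 + 1001/37 = 8329/74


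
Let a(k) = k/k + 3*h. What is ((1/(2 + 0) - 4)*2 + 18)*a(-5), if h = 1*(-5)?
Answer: -154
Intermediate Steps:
h = -5
a(k) = -14 (a(k) = k/k + 3*(-5) = 1 - 15 = -14)
((1/(2 + 0) - 4)*2 + 18)*a(-5) = ((1/(2 + 0) - 4)*2 + 18)*(-14) = ((1/2 - 4)*2 + 18)*(-14) = ((½ - 4)*2 + 18)*(-14) = (-7/2*2 + 18)*(-14) = (-7 + 18)*(-14) = 11*(-14) = -154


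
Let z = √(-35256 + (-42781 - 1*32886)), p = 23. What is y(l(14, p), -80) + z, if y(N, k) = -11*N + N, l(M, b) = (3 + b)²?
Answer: -6760 + I*√110923 ≈ -6760.0 + 333.05*I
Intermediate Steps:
y(N, k) = -10*N
z = I*√110923 (z = √(-35256 + (-42781 - 32886)) = √(-35256 - 75667) = √(-110923) = I*√110923 ≈ 333.05*I)
y(l(14, p), -80) + z = -10*(3 + 23)² + I*√110923 = -10*26² + I*√110923 = -10*676 + I*√110923 = -6760 + I*√110923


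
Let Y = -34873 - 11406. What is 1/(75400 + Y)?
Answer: 1/29121 ≈ 3.4339e-5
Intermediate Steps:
Y = -46279
1/(75400 + Y) = 1/(75400 - 46279) = 1/29121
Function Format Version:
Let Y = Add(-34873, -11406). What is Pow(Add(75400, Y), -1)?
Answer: Rational(1, 29121) ≈ 3.4339e-5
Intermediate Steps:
Y = -46279
Pow(Add(75400, Y), -1) = Pow(Add(75400, -46279), -1) = Pow(29121, -1) = Rational(1, 29121)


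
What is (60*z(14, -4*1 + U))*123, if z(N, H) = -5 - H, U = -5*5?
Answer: 177120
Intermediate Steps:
U = -25
(60*z(14, -4*1 + U))*123 = (60*(-5 - (-4*1 - 25)))*123 = (60*(-5 - (-4 - 25)))*123 = (60*(-5 - 1*(-29)))*123 = (60*(-5 + 29))*123 = (60*24)*123 = 1440*123 = 177120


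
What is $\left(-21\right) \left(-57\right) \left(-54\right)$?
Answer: $-64638$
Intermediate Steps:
$\left(-21\right) \left(-57\right) \left(-54\right) = 1197 \left(-54\right) = -64638$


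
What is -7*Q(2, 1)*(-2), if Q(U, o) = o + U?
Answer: 42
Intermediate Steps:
Q(U, o) = U + o
-7*Q(2, 1)*(-2) = -7*(2 + 1)*(-2) = -7*3*(-2) = -21*(-2) = 42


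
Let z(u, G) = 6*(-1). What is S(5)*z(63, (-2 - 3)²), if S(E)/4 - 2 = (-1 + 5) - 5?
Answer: -24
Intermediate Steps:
z(u, G) = -6
S(E) = 4 (S(E) = 8 + 4*((-1 + 5) - 5) = 8 + 4*(4 - 5) = 8 + 4*(-1) = 8 - 4 = 4)
S(5)*z(63, (-2 - 3)²) = 4*(-6) = -24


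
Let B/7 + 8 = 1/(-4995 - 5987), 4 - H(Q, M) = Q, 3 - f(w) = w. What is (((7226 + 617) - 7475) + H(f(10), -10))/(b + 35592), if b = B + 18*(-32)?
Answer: 4162178/383930713 ≈ 0.010841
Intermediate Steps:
f(w) = 3 - w
H(Q, M) = 4 - Q
B = -614999/10982 (B = -56 + 7/(-4995 - 5987) = -56 + 7/(-10982) = -56 + 7*(-1/10982) = -56 - 7/10982 = -614999/10982 ≈ -56.001)
b = -6940631/10982 (b = -614999/10982 + 18*(-32) = -614999/10982 - 576 = -6940631/10982 ≈ -632.00)
(((7226 + 617) - 7475) + H(f(10), -10))/(b + 35592) = (((7226 + 617) - 7475) + (4 - (3 - 1*10)))/(-6940631/10982 + 35592) = ((7843 - 7475) + (4 - (3 - 10)))/(383930713/10982) = (368 + (4 - 1*(-7)))*(10982/383930713) = (368 + (4 + 7))*(10982/383930713) = (368 + 11)*(10982/383930713) = 379*(10982/383930713) = 4162178/383930713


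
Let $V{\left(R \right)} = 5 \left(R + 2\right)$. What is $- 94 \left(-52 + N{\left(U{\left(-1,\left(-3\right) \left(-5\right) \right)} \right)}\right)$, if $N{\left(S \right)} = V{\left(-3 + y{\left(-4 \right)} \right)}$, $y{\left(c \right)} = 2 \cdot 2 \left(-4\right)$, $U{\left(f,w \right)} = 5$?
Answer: $12878$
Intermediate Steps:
$y{\left(c \right)} = -16$ ($y{\left(c \right)} = 4 \left(-4\right) = -16$)
$V{\left(R \right)} = 10 + 5 R$ ($V{\left(R \right)} = 5 \left(2 + R\right) = 10 + 5 R$)
$N{\left(S \right)} = -85$ ($N{\left(S \right)} = 10 + 5 \left(-3 - 16\right) = 10 + 5 \left(-19\right) = 10 - 95 = -85$)
$- 94 \left(-52 + N{\left(U{\left(-1,\left(-3\right) \left(-5\right) \right)} \right)}\right) = - 94 \left(-52 - 85\right) = \left(-94\right) \left(-137\right) = 12878$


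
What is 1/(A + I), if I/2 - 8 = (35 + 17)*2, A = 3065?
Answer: 1/3289 ≈ 0.00030404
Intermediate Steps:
I = 224 (I = 16 + 2*((35 + 17)*2) = 16 + 2*(52*2) = 16 + 2*104 = 16 + 208 = 224)
1/(A + I) = 1/(3065 + 224) = 1/3289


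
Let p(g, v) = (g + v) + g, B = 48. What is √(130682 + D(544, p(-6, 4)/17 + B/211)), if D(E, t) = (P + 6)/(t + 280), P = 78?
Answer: 3*√25384940178818/41812 ≈ 361.50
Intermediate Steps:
p(g, v) = v + 2*g
D(E, t) = 84/(280 + t) (D(E, t) = (78 + 6)/(t + 280) = 84/(280 + t))
√(130682 + D(544, p(-6, 4)/17 + B/211)) = √(130682 + 84/(280 + ((4 + 2*(-6))/17 + 48/211))) = √(130682 + 84/(280 + ((4 - 12)*(1/17) + 48*(1/211)))) = √(130682 + 84/(280 + (-8*1/17 + 48/211))) = √(130682 + 84/(280 + (-8/17 + 48/211))) = √(130682 + 84/(280 - 872/3587)) = √(130682 + 84/(1003488/3587)) = √(130682 + 84*(3587/1003488)) = √(130682 + 25109/83624) = √(10928176677/83624) = 3*√25384940178818/41812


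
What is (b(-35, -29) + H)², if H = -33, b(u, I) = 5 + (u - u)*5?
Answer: 784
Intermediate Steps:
b(u, I) = 5 (b(u, I) = 5 + 0*5 = 5 + 0 = 5)
(b(-35, -29) + H)² = (5 - 33)² = (-28)² = 784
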